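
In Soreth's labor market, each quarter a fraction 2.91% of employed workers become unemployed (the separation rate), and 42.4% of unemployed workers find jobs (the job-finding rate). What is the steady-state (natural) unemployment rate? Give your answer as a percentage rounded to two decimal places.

Steady-state unemployment rate ≈ 6.42%.

At steady state the flows balance: s·E = f·U, so U/(E+U) = s/(s+f).
u* = 2.91 / (2.91 + 42.4) = 2.91 / 45.31 = 6.42%.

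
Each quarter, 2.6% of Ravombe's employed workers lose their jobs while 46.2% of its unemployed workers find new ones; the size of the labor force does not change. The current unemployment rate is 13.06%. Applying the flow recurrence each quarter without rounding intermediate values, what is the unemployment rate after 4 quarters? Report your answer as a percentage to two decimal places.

With a fixed labor force, u_{t+1} = u_t + s·(1−u_t) − f·u_t = u_t·(1−s−f) + s.
Here 1−s−f = 0.512 and s = 0.026.
u_1 = 0.130600 × 0.512 + 0.026 = 0.092867.
u_2 = 0.092867 × 0.512 + 0.026 = 0.073548.
u_3 = 0.073548 × 0.512 + 0.026 = 0.063657.
u_4 = 0.063657 × 0.512 + 0.026 = 0.058592.

Unemployment rate after four quarters ≈ 5.86%.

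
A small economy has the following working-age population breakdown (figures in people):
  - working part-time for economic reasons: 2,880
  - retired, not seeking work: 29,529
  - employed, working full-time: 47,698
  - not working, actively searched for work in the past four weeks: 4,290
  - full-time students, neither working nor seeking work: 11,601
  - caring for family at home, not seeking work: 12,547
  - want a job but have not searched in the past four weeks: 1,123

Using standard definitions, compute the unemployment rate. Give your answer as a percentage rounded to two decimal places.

Unemployment rate ≈ 7.82%.

Employed = 2,880 + 47,698 = 50,578 (anyone who worked, including part-time for economic reasons, counts as employed).
Unemployed = 4,290.
Labor force = 50,578 + 4,290 = 54,868.
Unemployment rate = 4,290 / 54,868 = 7.82%.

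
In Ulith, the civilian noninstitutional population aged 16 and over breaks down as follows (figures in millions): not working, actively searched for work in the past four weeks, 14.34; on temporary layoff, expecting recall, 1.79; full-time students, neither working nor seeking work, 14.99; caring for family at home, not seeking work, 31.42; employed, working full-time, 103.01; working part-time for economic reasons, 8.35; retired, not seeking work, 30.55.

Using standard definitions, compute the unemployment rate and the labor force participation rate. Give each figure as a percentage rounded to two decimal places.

Employed = 103.01 + 8.35 = 111.36 million (anyone who worked, including part-time for economic reasons, counts as employed).
Unemployed = 14.34 + 1.79 = 16.13 million (jobless and actively searching, or on temporary layoff).
Labor force = 111.36 + 16.13 = 127.49 million.
Not in labor force = 14.99 + 31.42 + 30.55 = 76.96 million (those not working and not actively searching are outside the labor force).
Civilian working-age population = 127.49 + 76.96 = 204.45 million.
Unemployment rate = 16.13 / 127.49 = 12.65%.
Labor force participation rate = 127.49 / 204.45 = 62.36%.

Unemployment rate ≈ 12.65%; labor force participation rate ≈ 62.36%.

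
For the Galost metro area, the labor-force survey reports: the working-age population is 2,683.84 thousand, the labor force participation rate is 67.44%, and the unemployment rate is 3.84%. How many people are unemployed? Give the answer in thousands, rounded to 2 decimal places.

Labor force = 0.6744 × 2,683.84 = 1,809.98 thousand.
Unemployed = 0.0384 × 1,809.98 ≈ 69.50 thousand.

About 69.50 thousand are unemployed.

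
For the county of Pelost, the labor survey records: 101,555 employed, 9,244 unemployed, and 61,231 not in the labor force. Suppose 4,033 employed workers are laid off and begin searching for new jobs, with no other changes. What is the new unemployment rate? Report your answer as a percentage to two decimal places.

Initially, labor force = 101,555 + 9,244 = 110,799, so u = 9,244/110,799 = 8.34%.
After the change, employed falls and unemployed rises by 4,033; labor force unchanged → E = 97,522, U = 13,277, labor force = 110,799.
New unemployment rate = 13,277 / 110,799 = 11.98%.

New unemployment rate ≈ 11.98%.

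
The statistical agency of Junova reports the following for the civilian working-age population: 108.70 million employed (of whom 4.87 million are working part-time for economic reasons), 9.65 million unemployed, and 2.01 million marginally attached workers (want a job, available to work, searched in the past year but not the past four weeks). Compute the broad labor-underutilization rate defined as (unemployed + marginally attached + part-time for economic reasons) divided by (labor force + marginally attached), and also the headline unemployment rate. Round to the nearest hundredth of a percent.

Broad underutilization rate ≈ 13.73%; headline unemployment rate ≈ 8.15%.

Labor force = 108.70 + 9.65 = 118.35 million.
Numerator = 9.65 + 2.01 + 4.87 = 16.53 million.
Denominator = 118.35 + 2.01 = 120.36 million.
Broad rate = 16.53 / 120.36 = 13.73%.
Headline unemployment rate = 9.65 / 118.35 = 8.15%.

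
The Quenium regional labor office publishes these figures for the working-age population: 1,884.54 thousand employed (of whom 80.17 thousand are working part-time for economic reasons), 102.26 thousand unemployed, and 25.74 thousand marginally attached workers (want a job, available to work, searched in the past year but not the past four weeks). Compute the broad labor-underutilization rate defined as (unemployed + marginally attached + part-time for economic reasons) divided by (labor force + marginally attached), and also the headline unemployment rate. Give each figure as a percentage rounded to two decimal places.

Labor force = 1,884.54 + 102.26 = 1,986.80 thousand.
Numerator = 102.26 + 25.74 + 80.17 = 208.17 thousand.
Denominator = 1,986.80 + 25.74 = 2,012.54 thousand.
Broad rate = 208.17 / 2,012.54 = 10.34%.
Headline unemployment rate = 102.26 / 1,986.80 = 5.15%.

Broad underutilization rate ≈ 10.34%; headline unemployment rate ≈ 5.15%.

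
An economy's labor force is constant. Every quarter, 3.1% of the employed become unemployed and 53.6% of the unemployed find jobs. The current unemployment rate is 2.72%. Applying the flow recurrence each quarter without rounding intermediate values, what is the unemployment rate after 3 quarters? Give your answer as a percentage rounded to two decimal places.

Unemployment rate after three quarters ≈ 5.24%.

With a fixed labor force, u_{t+1} = u_t + s·(1−u_t) − f·u_t = u_t·(1−s−f) + s.
Here 1−s−f = 0.433 and s = 0.031.
u_1 = 0.027200 × 0.433 + 0.031 = 0.042778.
u_2 = 0.042778 × 0.433 + 0.031 = 0.049523.
u_3 = 0.049523 × 0.433 + 0.031 = 0.052443.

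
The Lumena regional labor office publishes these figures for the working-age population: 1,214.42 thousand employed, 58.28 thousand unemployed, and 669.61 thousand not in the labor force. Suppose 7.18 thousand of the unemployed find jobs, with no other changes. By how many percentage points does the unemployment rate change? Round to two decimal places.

Initially, labor force = 1,214.42 + 58.28 = 1,272.70 thousand, so u = 58.28/1,272.70 = 4.58%.
After the change, unemployed falls and employed rises by 7.18; labor force unchanged → E = 1,221.60, U = 51.10, labor force = 1,272.70 thousand.
New unemployment rate = 51.10 / 1,272.70 = 4.02%.
Change = 4.02% − 4.58% = −0.56 percentage points.

The unemployment rate changes by −0.56 percentage points.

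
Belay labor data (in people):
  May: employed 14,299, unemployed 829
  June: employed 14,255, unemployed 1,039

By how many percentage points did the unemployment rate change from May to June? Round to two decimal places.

May: labor force = 14,299 + 829 = 15,128; u = 829/15,128 = 5.48%.
June: labor force = 14,255 + 1,039 = 15,294; u = 1,039/15,294 = 6.79%.
Change = 6.79% − 5.48% = +1.31 pp.

The unemployment rate changed by +1.31 percentage points.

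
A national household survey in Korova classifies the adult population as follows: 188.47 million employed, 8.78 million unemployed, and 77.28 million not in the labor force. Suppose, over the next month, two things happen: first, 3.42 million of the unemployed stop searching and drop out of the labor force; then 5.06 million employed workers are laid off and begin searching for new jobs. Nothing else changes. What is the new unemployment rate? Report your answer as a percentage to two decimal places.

New unemployment rate ≈ 5.38%.

Initially, labor force = 188.47 + 8.78 = 197.25 million, so u = 8.78/197.25 = 4.45%.
After the first change, unemployed and labor force both fall by 3.42 → E = 188.47, U = 5.36, labor force = 193.83 million.
After the second change, employed falls and unemployed rises by 5.06; labor force unchanged → E = 183.41, U = 10.42, labor force = 193.83 million.
New unemployment rate = 10.42 / 193.83 = 5.38%.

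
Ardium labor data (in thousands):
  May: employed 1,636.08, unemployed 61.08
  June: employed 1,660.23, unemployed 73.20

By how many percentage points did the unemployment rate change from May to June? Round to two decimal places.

May: labor force = 1,636.08 + 61.08 = 1,697.16; u = 61.08/1,697.16 = 3.60%.
June: labor force = 1,660.23 + 73.20 = 1,733.43; u = 73.20/1,733.43 = 4.22%.
Change = 4.22% − 3.60% = +0.62 pp.

The unemployment rate changed by +0.62 percentage points.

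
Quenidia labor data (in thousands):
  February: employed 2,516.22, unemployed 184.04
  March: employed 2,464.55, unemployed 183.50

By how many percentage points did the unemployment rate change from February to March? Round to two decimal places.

The unemployment rate changed by +0.11 percentage points.

February: labor force = 2,516.22 + 184.04 = 2,700.26; u = 184.04/2,700.26 = 6.82%.
March: labor force = 2,464.55 + 183.50 = 2,648.05; u = 183.50/2,648.05 = 6.93%.
Change = 6.93% − 6.82% = +0.11 pp.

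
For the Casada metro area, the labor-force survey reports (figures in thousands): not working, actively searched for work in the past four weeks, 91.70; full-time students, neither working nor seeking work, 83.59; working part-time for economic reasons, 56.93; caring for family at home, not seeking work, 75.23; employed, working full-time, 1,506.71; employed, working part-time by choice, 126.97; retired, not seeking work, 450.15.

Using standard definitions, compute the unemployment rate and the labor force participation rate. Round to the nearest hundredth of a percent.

Unemployment rate ≈ 5.15%; labor force participation rate ≈ 74.53%.

Employed = 56.93 + 1,506.71 + 126.97 = 1,690.61 thousand (anyone who worked, including part-time for economic reasons, counts as employed).
Unemployed = 91.70 thousand.
Labor force = 1,690.61 + 91.70 = 1,782.31 thousand.
Not in labor force = 83.59 + 75.23 + 450.15 = 608.97 thousand (those not working and not actively searching are outside the labor force).
Civilian working-age population = 1,782.31 + 608.97 = 2,391.28 thousand.
Unemployment rate = 91.70 / 1,782.31 = 5.15%.
Labor force participation rate = 1,782.31 / 2,391.28 = 74.53%.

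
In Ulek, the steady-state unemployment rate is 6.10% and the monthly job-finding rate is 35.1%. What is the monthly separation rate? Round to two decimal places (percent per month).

From u* = s/(s+f): s = u·f/(1−u).
s = 0.0610 × 35.1 / (1 − 0.0610) = 2.1411 / 0.9390 ≈ 2.28% per month.

Separation rate ≈ 2.28% per month.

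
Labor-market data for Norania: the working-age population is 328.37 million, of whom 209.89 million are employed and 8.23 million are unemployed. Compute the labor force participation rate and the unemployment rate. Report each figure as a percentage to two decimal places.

Labor force = employed + unemployed = 209.89 + 8.23 = 218.12 million.
Unemployment rate = 8.23 / 218.12 = 3.77%.
Labor force participation rate = 218.12 / 328.37 = 66.43%.

Labor force participation rate ≈ 66.43%; unemployment rate ≈ 3.77%.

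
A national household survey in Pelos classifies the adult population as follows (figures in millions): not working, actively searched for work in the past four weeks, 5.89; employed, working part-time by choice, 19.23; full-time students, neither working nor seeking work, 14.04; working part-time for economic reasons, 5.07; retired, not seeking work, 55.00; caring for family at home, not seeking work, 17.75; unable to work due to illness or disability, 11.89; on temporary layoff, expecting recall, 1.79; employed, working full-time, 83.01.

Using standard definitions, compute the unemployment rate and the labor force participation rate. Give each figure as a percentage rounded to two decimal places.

Employed = 19.23 + 5.07 + 83.01 = 107.31 million (anyone who worked, including part-time for economic reasons, counts as employed).
Unemployed = 5.89 + 1.79 = 7.68 million (jobless and actively searching, or on temporary layoff).
Labor force = 107.31 + 7.68 = 114.99 million.
Not in labor force = 14.04 + 55.00 + 17.75 + 11.89 = 98.68 million (those not working and not actively searching are outside the labor force).
Civilian working-age population = 114.99 + 98.68 = 213.67 million.
Unemployment rate = 7.68 / 114.99 = 6.68%.
Labor force participation rate = 114.99 / 213.67 = 53.82%.

Unemployment rate ≈ 6.68%; labor force participation rate ≈ 53.82%.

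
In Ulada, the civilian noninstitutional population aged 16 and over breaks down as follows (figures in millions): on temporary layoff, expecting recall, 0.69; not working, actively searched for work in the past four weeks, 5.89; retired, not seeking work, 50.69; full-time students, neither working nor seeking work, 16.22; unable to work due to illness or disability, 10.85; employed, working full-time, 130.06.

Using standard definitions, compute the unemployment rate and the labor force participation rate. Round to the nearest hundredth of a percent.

Unemployment rate ≈ 4.82%; labor force participation rate ≈ 63.73%.

Employed = 130.06 million.
Unemployed = 0.69 + 5.89 = 6.58 million (jobless and actively searching, or on temporary layoff).
Labor force = 130.06 + 6.58 = 136.64 million.
Not in labor force = 50.69 + 16.22 + 10.85 = 77.76 million (those not working and not actively searching are outside the labor force).
Civilian working-age population = 136.64 + 77.76 = 214.40 million.
Unemployment rate = 6.58 / 136.64 = 4.82%.
Labor force participation rate = 136.64 / 214.40 = 63.73%.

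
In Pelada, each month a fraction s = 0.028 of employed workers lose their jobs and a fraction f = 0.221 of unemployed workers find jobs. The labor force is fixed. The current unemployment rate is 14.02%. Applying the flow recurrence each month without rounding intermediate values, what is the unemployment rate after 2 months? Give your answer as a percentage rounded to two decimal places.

Unemployment rate after two months ≈ 12.81%.

With a fixed labor force, u_{t+1} = u_t + s·(1−u_t) − f·u_t = u_t·(1−s−f) + s.
Here 1−s−f = 0.751 and s = 0.028.
u_1 = 0.140200 × 0.751 + 0.028 = 0.133290.
u_2 = 0.133290 × 0.751 + 0.028 = 0.128101.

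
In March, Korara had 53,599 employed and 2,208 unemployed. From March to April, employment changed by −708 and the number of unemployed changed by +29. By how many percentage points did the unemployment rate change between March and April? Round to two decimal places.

March: labor force = 53,599 + 2,208 = 55,807; u = 2,208/55,807 = 3.96%.
April: labor force = 52,891 + 2,237 = 55,128; u = 2,237/55,128 = 4.06%.
Change = 4.06% − 3.96% = +0.10 pp.

The unemployment rate changed by +0.10 percentage points.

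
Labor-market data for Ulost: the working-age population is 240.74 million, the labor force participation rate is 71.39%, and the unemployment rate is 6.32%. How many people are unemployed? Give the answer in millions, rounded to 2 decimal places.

Labor force = 0.7139 × 240.74 = 171.86 million.
Unemployed = 0.0632 × 171.86 ≈ 10.86 million.

About 10.86 million are unemployed.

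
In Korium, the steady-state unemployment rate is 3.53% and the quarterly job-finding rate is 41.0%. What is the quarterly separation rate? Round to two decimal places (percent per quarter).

From u* = s/(s+f): s = u·f/(1−u).
s = 0.0353 × 41.0 / (1 − 0.0353) = 1.4473 / 0.9647 ≈ 1.50% per quarter.

Separation rate ≈ 1.50% per quarter.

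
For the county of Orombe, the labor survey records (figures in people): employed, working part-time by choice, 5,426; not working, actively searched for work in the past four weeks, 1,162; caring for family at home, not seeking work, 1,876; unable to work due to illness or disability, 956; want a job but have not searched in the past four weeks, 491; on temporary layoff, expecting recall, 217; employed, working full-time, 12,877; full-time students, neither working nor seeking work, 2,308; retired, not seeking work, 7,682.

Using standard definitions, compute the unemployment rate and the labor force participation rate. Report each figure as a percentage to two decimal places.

Unemployment rate ≈ 7.01%; labor force participation rate ≈ 59.65%.

Employed = 5,426 + 12,877 = 18,303.
Unemployed = 1,162 + 217 = 1,379 (jobless and actively searching, or on temporary layoff).
Labor force = 18,303 + 1,379 = 19,682.
Not in labor force = 1,876 + 956 + 491 + 2,308 + 7,682 = 13,313 (those not working and not actively searching are outside the labor force — including those who want a job but have given up searching).
Civilian working-age population = 19,682 + 13,313 = 32,995.
Unemployment rate = 1,379 / 19,682 = 7.01%.
Labor force participation rate = 19,682 / 32,995 = 59.65%.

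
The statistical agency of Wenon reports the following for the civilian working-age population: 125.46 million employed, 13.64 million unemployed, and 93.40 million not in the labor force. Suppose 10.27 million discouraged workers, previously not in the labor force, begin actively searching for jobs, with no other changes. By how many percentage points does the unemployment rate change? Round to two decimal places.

The unemployment rate changes by +6.20 percentage points.

Initially, labor force = 125.46 + 13.64 = 139.10 million, so u = 13.64/139.10 = 9.81%.
After the change, unemployed and labor force both rise by 10.27 → E = 125.46, U = 23.91, labor force = 149.37 million.
New unemployment rate = 23.91 / 149.37 = 16.01%.
Change = 16.01% − 9.81% = +6.20 percentage points.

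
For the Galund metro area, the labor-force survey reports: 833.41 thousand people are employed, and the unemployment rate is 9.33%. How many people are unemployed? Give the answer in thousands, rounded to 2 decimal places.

About 85.76 thousand are unemployed.

Let U be the number unemployed. The labor force is E + U, and U/(E+U) = 0.0933.
So U = 0.0933 × 833.41 / (1 − 0.0933) = 77.7572 / 0.9067 ≈ 85.76 thousand.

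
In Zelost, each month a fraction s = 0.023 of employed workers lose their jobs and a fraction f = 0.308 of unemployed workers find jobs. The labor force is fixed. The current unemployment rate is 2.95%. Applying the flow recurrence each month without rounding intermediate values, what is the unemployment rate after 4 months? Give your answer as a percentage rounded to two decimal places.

Unemployment rate after four months ≈ 6.15%.

With a fixed labor force, u_{t+1} = u_t + s·(1−u_t) − f·u_t = u_t·(1−s−f) + s.
Here 1−s−f = 0.669 and s = 0.023.
u_1 = 0.029500 × 0.669 + 0.023 = 0.042735.
u_2 = 0.042735 × 0.669 + 0.023 = 0.051590.
u_3 = 0.051590 × 0.669 + 0.023 = 0.057514.
u_4 = 0.057514 × 0.669 + 0.023 = 0.061477.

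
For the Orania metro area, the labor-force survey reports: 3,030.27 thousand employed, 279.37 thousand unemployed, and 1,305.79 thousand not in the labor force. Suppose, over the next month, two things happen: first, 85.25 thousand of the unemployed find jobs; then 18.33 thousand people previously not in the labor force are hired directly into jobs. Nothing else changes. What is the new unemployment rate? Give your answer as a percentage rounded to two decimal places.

New unemployment rate ≈ 5.83%.

Initially, labor force = 3,030.27 + 279.37 = 3,309.64 thousand, so u = 279.37/3,309.64 = 8.44%.
After the first change, unemployed falls and employed rises by 85.25; labor force unchanged → E = 3,115.52, U = 194.12, labor force = 3,309.64 thousand.
After the second change, employed and labor force both rise by 18.33; unemployed unchanged → E = 3,133.85, U = 194.12, labor force = 3,327.97 thousand.
New unemployment rate = 194.12 / 3,327.97 = 5.83%.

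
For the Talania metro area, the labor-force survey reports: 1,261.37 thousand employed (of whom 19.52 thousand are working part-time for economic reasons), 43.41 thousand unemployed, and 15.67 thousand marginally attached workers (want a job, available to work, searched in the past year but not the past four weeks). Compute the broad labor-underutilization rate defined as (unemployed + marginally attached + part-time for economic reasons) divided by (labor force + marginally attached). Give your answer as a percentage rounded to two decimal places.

Broad underutilization rate ≈ 5.95%.

Labor force = 1,261.37 + 43.41 = 1,304.78 thousand.
Numerator = 43.41 + 15.67 + 19.52 = 78.60 thousand.
Denominator = 1,304.78 + 15.67 = 1,320.45 thousand.
Broad rate = 78.60 / 1,320.45 = 5.95%.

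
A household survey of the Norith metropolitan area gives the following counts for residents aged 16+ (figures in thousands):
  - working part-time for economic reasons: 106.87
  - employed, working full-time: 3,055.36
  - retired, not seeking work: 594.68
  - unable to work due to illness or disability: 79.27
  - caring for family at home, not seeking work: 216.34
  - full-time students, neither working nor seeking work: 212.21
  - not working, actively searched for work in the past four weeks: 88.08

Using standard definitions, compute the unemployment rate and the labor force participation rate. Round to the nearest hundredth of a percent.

Unemployment rate ≈ 2.71%; labor force participation rate ≈ 74.67%.

Employed = 106.87 + 3,055.36 = 3,162.23 thousand (anyone who worked, including part-time for economic reasons, counts as employed).
Unemployed = 88.08 thousand.
Labor force = 3,162.23 + 88.08 = 3,250.31 thousand.
Not in labor force = 594.68 + 79.27 + 216.34 + 212.21 = 1,102.50 thousand (those not working and not actively searching are outside the labor force).
Civilian working-age population = 3,250.31 + 1,102.50 = 4,352.81 thousand.
Unemployment rate = 88.08 / 3,250.31 = 2.71%.
Labor force participation rate = 3,250.31 / 4,352.81 = 74.67%.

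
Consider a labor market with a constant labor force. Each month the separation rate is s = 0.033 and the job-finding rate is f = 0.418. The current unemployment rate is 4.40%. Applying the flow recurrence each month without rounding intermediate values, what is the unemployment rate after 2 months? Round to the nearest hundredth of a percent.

Unemployment rate after two months ≈ 6.44%.

With a fixed labor force, u_{t+1} = u_t + s·(1−u_t) − f·u_t = u_t·(1−s−f) + s.
Here 1−s−f = 0.549 and s = 0.033.
u_1 = 0.044000 × 0.549 + 0.033 = 0.057156.
u_2 = 0.057156 × 0.549 + 0.033 = 0.064379.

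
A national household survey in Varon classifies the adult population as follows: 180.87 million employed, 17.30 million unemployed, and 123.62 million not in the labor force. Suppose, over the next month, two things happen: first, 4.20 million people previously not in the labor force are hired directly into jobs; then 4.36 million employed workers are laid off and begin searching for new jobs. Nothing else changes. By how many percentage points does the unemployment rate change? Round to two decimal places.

The unemployment rate changes by +1.97 percentage points.

Initially, labor force = 180.87 + 17.30 = 198.17 million, so u = 17.30/198.17 = 8.73%.
After the first change, employed and labor force both rise by 4.20; unemployed unchanged → E = 185.07, U = 17.30, labor force = 202.37 million.
After the second change, employed falls and unemployed rises by 4.36; labor force unchanged → E = 180.71, U = 21.66, labor force = 202.37 million.
New unemployment rate = 21.66 / 202.37 = 10.70%.
Change = 10.70% − 8.73% = +1.97 percentage points.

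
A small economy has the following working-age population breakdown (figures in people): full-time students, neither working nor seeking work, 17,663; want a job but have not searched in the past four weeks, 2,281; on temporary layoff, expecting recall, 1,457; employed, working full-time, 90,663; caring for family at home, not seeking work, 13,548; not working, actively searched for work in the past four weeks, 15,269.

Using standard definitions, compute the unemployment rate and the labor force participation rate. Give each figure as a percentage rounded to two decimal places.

Unemployment rate ≈ 15.58%; labor force participation rate ≈ 76.23%.

Employed = 90,663.
Unemployed = 1,457 + 15,269 = 16,726 (jobless and actively searching, or on temporary layoff).
Labor force = 90,663 + 16,726 = 107,389.
Not in labor force = 17,663 + 2,281 + 13,548 = 33,492 (those not working and not actively searching are outside the labor force — including those who want a job but have given up searching).
Civilian working-age population = 107,389 + 33,492 = 140,881.
Unemployment rate = 16,726 / 107,389 = 15.58%.
Labor force participation rate = 107,389 / 140,881 = 76.23%.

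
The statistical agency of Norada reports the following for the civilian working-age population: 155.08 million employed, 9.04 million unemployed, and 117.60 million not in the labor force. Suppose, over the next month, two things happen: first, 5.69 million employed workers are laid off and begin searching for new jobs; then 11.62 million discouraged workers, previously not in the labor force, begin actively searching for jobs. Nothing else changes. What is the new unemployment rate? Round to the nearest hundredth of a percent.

Initially, labor force = 155.08 + 9.04 = 164.12 million, so u = 9.04/164.12 = 5.51%.
After the first change, employed falls and unemployed rises by 5.69; labor force unchanged → E = 149.39, U = 14.73, labor force = 164.12 million.
After the second change, unemployed and labor force both rise by 11.62 → E = 149.39, U = 26.35, labor force = 175.74 million.
New unemployment rate = 26.35 / 175.74 = 14.99%.

New unemployment rate ≈ 14.99%.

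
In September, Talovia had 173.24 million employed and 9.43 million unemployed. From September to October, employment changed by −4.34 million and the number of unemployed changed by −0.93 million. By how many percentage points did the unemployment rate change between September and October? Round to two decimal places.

The unemployment rate changed by −0.37 percentage points.

September: labor force = 173.24 + 9.43 = 182.67; u = 9.43/182.67 = 5.16%.
October: labor force = 168.90 + 8.50 = 177.40; u = 8.50/177.40 = 4.79%.
Change = 4.79% − 5.16% = −0.37 pp.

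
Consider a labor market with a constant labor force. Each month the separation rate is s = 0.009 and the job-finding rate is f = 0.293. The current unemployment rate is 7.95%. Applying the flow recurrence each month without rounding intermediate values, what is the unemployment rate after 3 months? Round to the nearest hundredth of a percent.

With a fixed labor force, u_{t+1} = u_t + s·(1−u_t) − f·u_t = u_t·(1−s−f) + s.
Here 1−s−f = 0.698 and s = 0.009.
u_1 = 0.079500 × 0.698 + 0.009 = 0.064491.
u_2 = 0.064491 × 0.698 + 0.009 = 0.054015.
u_3 = 0.054015 × 0.698 + 0.009 = 0.046702.

Unemployment rate after three months ≈ 4.67%.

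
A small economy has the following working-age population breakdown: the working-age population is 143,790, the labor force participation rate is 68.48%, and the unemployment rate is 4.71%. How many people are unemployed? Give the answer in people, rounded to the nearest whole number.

Labor force = 0.6848 × 143,790 = 98,467.
Unemployed = 0.0471 × 98,467 ≈ 4,638.

About 4,638 are unemployed.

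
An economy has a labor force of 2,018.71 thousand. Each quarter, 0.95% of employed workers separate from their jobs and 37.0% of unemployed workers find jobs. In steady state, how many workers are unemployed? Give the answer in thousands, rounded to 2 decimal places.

Steady-state unemployment rate u* = s/(s+f) = 0.95/(0.95+37.0) = 0.025033.
Unemployed = u* × labor force = 0.025033 × 2,018.71 ≈ 50.53 thousand.

About 50.53 thousand are unemployed in steady state.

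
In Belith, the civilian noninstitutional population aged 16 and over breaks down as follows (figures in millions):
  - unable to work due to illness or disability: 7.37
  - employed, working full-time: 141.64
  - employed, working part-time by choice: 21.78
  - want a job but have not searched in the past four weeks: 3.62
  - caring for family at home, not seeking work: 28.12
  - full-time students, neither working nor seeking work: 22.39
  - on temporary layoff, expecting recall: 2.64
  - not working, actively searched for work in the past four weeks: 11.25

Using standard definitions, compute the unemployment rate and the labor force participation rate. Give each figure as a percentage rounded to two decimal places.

Unemployment rate ≈ 7.83%; labor force participation rate ≈ 74.25%.

Employed = 141.64 + 21.78 = 163.42 million.
Unemployed = 2.64 + 11.25 = 13.89 million (jobless and actively searching, or on temporary layoff).
Labor force = 163.42 + 13.89 = 177.31 million.
Not in labor force = 7.37 + 3.62 + 28.12 + 22.39 = 61.50 million (those not working and not actively searching are outside the labor force — including those who want a job but have given up searching).
Civilian working-age population = 177.31 + 61.50 = 238.81 million.
Unemployment rate = 13.89 / 177.31 = 7.83%.
Labor force participation rate = 177.31 / 238.81 = 74.25%.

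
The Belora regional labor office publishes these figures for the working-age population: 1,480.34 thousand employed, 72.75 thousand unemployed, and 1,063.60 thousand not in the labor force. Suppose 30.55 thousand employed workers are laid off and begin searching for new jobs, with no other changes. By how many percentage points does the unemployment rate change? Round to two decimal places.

Initially, labor force = 1,480.34 + 72.75 = 1,553.09 thousand, so u = 72.75/1,553.09 = 4.68%.
After the change, employed falls and unemployed rises by 30.55; labor force unchanged → E = 1,449.79, U = 103.30, labor force = 1,553.09 thousand.
New unemployment rate = 103.30 / 1,553.09 = 6.65%.
Change = 6.65% − 4.68% = +1.97 percentage points.

The unemployment rate changes by +1.97 percentage points.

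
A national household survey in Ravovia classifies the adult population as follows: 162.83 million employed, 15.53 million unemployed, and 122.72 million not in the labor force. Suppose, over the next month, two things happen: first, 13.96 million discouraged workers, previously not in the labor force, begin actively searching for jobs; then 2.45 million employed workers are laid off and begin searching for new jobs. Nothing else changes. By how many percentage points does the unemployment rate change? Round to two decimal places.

The unemployment rate changes by +7.90 percentage points.

Initially, labor force = 162.83 + 15.53 = 178.36 million, so u = 15.53/178.36 = 8.71%.
After the first change, unemployed and labor force both rise by 13.96 → E = 162.83, U = 29.49, labor force = 192.32 million.
After the second change, employed falls and unemployed rises by 2.45; labor force unchanged → E = 160.38, U = 31.94, labor force = 192.32 million.
New unemployment rate = 31.94 / 192.32 = 16.61%.
Change = 16.61% − 8.71% = +7.90 percentage points.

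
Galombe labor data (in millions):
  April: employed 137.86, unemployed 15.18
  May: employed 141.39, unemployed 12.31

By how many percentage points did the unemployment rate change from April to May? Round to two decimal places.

The unemployment rate changed by −1.91 percentage points.

April: labor force = 137.86 + 15.18 = 153.04; u = 15.18/153.04 = 9.92%.
May: labor force = 141.39 + 12.31 = 153.70; u = 12.31/153.70 = 8.01%.
Change = 8.01% − 9.92% = −1.91 pp.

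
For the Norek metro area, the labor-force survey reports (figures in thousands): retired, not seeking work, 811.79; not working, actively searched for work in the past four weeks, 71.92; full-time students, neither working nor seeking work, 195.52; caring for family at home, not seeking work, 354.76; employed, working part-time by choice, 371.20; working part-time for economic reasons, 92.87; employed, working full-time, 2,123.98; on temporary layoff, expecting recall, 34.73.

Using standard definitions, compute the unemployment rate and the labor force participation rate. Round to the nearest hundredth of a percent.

Unemployment rate ≈ 3.96%; labor force participation rate ≈ 66.42%.

Employed = 371.20 + 92.87 + 2,123.98 = 2,588.05 thousand (anyone who worked, including part-time for economic reasons, counts as employed).
Unemployed = 71.92 + 34.73 = 106.65 thousand (jobless and actively searching, or on temporary layoff).
Labor force = 2,588.05 + 106.65 = 2,694.70 thousand.
Not in labor force = 811.79 + 195.52 + 354.76 = 1,362.07 thousand (those not working and not actively searching are outside the labor force).
Civilian working-age population = 2,694.70 + 1,362.07 = 4,056.77 thousand.
Unemployment rate = 106.65 / 2,694.70 = 3.96%.
Labor force participation rate = 2,694.70 / 4,056.77 = 66.42%.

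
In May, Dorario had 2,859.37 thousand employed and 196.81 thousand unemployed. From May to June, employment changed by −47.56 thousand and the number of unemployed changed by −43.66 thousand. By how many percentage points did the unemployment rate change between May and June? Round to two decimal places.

The unemployment rate changed by −1.27 percentage points.

May: labor force = 2,859.37 + 196.81 = 3,056.18; u = 196.81/3,056.18 = 6.44%.
June: labor force = 2,811.81 + 153.15 = 2,964.96; u = 153.15/2,964.96 = 5.17%.
Change = 5.17% − 6.44% = −1.27 pp.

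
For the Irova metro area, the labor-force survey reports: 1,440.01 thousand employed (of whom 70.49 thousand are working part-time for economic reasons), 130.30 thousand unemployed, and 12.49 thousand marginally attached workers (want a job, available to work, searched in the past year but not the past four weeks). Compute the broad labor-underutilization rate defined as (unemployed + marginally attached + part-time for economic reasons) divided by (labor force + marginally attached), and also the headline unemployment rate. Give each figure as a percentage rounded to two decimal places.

Labor force = 1,440.01 + 130.30 = 1,570.31 thousand.
Numerator = 130.30 + 12.49 + 70.49 = 213.28 thousand.
Denominator = 1,570.31 + 12.49 = 1,582.80 thousand.
Broad rate = 213.28 / 1,582.80 = 13.47%.
Headline unemployment rate = 130.30 / 1,570.31 = 8.30%.

Broad underutilization rate ≈ 13.47%; headline unemployment rate ≈ 8.30%.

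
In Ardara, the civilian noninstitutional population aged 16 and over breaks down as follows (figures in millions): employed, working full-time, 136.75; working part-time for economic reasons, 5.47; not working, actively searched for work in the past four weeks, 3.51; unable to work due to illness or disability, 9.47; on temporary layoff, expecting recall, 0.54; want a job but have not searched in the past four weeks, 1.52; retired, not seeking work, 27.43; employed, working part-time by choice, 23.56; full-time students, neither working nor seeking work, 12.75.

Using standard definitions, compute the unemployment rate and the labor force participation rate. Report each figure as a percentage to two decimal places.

Unemployment rate ≈ 2.38%; labor force participation rate ≈ 76.85%.

Employed = 136.75 + 5.47 + 23.56 = 165.78 million (anyone who worked, including part-time for economic reasons, counts as employed).
Unemployed = 3.51 + 0.54 = 4.05 million (jobless and actively searching, or on temporary layoff).
Labor force = 165.78 + 4.05 = 169.83 million.
Not in labor force = 9.47 + 1.52 + 27.43 + 12.75 = 51.17 million (those not working and not actively searching are outside the labor force — including those who want a job but have given up searching).
Civilian working-age population = 169.83 + 51.17 = 221.00 million.
Unemployment rate = 4.05 / 169.83 = 2.38%.
Labor force participation rate = 169.83 / 221.00 = 76.85%.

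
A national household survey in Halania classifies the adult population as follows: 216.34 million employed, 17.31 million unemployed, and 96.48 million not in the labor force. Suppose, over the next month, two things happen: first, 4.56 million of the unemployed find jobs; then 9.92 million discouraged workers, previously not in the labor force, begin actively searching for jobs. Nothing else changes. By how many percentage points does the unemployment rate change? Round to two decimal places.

The unemployment rate changes by +1.90 percentage points.

Initially, labor force = 216.34 + 17.31 = 233.65 million, so u = 17.31/233.65 = 7.41%.
After the first change, unemployed falls and employed rises by 4.56; labor force unchanged → E = 220.90, U = 12.75, labor force = 233.65 million.
After the second change, unemployed and labor force both rise by 9.92 → E = 220.90, U = 22.67, labor force = 243.57 million.
New unemployment rate = 22.67 / 243.57 = 9.31%.
Change = 9.31% − 7.41% = +1.90 percentage points.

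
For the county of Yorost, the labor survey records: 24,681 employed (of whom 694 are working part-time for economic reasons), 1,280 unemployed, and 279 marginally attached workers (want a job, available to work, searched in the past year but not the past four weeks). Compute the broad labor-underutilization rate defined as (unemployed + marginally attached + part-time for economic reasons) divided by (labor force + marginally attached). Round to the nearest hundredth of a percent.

Labor force = 24,681 + 1,280 = 25,961.
Numerator = 1,280 + 279 + 694 = 2,253.
Denominator = 25,961 + 279 = 26,240.
Broad rate = 2,253 / 26,240 = 8.59%.

Broad underutilization rate ≈ 8.59%.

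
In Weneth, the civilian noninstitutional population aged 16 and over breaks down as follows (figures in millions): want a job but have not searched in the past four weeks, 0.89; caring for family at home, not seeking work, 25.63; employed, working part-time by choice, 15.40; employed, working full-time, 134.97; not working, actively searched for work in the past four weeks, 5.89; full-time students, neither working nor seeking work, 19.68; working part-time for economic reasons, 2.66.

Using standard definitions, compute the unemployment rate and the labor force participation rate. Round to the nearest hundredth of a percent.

Employed = 15.40 + 134.97 + 2.66 = 153.03 million (anyone who worked, including part-time for economic reasons, counts as employed).
Unemployed = 5.89 million.
Labor force = 153.03 + 5.89 = 158.92 million.
Not in labor force = 0.89 + 25.63 + 19.68 = 46.20 million (those not working and not actively searching are outside the labor force — including those who want a job but have given up searching).
Civilian working-age population = 158.92 + 46.20 = 205.12 million.
Unemployment rate = 5.89 / 158.92 = 3.71%.
Labor force participation rate = 158.92 / 205.12 = 77.48%.

Unemployment rate ≈ 3.71%; labor force participation rate ≈ 77.48%.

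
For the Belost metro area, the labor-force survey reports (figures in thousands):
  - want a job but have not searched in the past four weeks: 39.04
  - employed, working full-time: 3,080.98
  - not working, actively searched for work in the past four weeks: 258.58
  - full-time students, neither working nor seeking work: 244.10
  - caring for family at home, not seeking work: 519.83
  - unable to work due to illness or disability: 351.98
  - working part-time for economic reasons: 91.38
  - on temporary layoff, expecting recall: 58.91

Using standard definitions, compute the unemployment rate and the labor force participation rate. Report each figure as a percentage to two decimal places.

Employed = 3,080.98 + 91.38 = 3,172.36 thousand (anyone who worked, including part-time for economic reasons, counts as employed).
Unemployed = 258.58 + 58.91 = 317.49 thousand (jobless and actively searching, or on temporary layoff).
Labor force = 3,172.36 + 317.49 = 3,489.85 thousand.
Not in labor force = 39.04 + 244.10 + 519.83 + 351.98 = 1,154.95 thousand (those not working and not actively searching are outside the labor force — including those who want a job but have given up searching).
Civilian working-age population = 3,489.85 + 1,154.95 = 4,644.80 thousand.
Unemployment rate = 317.49 / 3,489.85 = 9.10%.
Labor force participation rate = 3,489.85 / 4,644.80 = 75.13%.

Unemployment rate ≈ 9.10%; labor force participation rate ≈ 75.13%.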